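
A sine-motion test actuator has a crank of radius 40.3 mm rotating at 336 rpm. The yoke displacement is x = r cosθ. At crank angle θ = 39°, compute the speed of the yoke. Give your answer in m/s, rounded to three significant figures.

ω = 35.19 rad/s (from 336 rpm).
x = r cosθ ⇒ ẋ = −rω sinθ.
|v| = rω|sinθ| = 0.0403·35.19·|sin 39°| = 0.89237 m/s.

0.892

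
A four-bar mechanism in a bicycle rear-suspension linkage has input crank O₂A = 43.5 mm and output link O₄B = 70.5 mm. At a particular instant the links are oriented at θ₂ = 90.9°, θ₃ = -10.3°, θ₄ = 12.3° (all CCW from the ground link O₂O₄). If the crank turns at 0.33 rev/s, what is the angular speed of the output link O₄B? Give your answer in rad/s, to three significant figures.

3.27

ω₂ = 2.073 rad/s (from 0.33 rev/s).
Differentiating the loop-closure r₂e^{iθ₂}+r₃e^{iθ₃}=r₁+r₄e^{iθ₄} gives r₂ω₂e^{iθ₂}+r₃ω₃e^{iθ₃}=r₄ω₄e^{iθ₄}.
Eliminating the other unknown: ω₄ = r₂ω₂ sin(θ₂−θ₃) / [r₄ sin(θ₄−θ₃)].
Numerator sine = +0.98096; denominator sine = +0.38430.
Result = 0.0435·2.073·(+0.98096) / (0.0705·(+0.38430)) = +3.2657 rad/s; magnitude 3.2657 rad/s.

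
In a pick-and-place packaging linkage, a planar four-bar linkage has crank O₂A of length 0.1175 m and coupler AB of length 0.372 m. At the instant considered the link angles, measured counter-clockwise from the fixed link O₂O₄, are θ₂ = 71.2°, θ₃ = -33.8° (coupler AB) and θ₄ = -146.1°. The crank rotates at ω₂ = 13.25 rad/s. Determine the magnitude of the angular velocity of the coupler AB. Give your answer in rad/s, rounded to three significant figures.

ω₂ = 13.25 rad/s
Differentiating the loop-closure r₂e^{iθ₂}+r₃e^{iθ₃}=r₁+r₄e^{iθ₄} gives r₂ω₂e^{iθ₂}+r₃ω₃e^{iθ₃}=r₄ω₄e^{iθ₄}.
Eliminating the other unknown: ω₃ = r₂ω₂ sin(θ₄−θ₂) / [r₃ sin(θ₃−θ₄)].
Numerator sine = +0.60599; denominator sine = +0.92521.
Result = 0.1175·13.25·(+0.60599) / (0.372·(+0.92521)) = +2.7412 rad/s; magnitude 2.7412 rad/s.

2.74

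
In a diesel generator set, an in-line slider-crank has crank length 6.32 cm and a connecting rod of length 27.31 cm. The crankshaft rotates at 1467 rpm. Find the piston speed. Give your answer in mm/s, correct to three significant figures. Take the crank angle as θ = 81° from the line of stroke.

ω = 2π·1467/60 = 153.6 rad/s
For an in-line slider-crank, x = r cosθ + √(L² − r² sin²θ), so v = −rω sinθ·[1 + r cosθ/√(L² − r² sin²θ)].
With r = 0.0632 m, L = 0.2731 m, θ = 81°: √(L² − r² sin²θ) = 0.26587 m.
v = −0.0632·153.6·0.98769·[1 + 0.0632·0.15643/0.26587] = -9.9461 m/s.
|v| = 9.9461 m/s = 9946.1 mm/s.

9950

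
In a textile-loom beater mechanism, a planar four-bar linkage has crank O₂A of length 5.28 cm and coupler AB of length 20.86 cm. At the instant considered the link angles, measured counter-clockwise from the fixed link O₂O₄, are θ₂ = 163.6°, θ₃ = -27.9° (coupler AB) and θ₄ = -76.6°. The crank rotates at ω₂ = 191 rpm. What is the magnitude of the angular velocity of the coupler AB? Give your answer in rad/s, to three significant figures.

5.85

ω₂ = 20 rad/s (from 191 rpm).
Differentiating the loop-closure r₂e^{iθ₂}+r₃e^{iθ₃}=r₁+r₄e^{iθ₄} gives r₂ω₂e^{iθ₂}+r₃ω₃e^{iθ₃}=r₄ω₄e^{iθ₄}.
Eliminating the other unknown: ω₃ = r₂ω₂ sin(θ₄−θ₂) / [r₃ sin(θ₃−θ₄)].
Numerator sine = +0.86777; denominator sine = +0.75126.
Result = 0.0528·20·(+0.86777) / (0.2086·(+0.75126)) = +5.8478 rad/s; magnitude 5.8478 rad/s.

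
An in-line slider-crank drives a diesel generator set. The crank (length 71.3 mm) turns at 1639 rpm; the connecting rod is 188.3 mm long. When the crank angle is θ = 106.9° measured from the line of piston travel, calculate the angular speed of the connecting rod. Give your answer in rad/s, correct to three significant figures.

20.3

ω = 171.6 rad/s (converted from 1639 rpm).
The rod makes angle φ with the slider axis where L sinφ = r sinθ; differentiating, L cosφ·φ̇ = r ω cosθ.
L cosφ = √(L² − r² sin²θ) = 0.17551 m.
|ω_rod| = r ω |cosθ| / √(L² − r² sin²θ) = 0.0713·171.6·0.29070/0.17551 = 20.27 rad/s.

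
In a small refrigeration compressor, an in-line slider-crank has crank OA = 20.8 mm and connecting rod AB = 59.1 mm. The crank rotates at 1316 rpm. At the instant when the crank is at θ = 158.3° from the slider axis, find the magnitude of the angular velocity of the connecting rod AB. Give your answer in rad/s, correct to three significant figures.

45.5

ω = 137.8 rad/s (converted from 1316 rpm).
The rod makes angle φ with the slider axis where L sinφ = r sinθ; differentiating, L cosφ·φ̇ = r ω cosθ.
L cosφ = √(L² − r² sin²θ) = 0.058597 m.
|ω_rod| = r ω |cosθ| / √(L² − r² sin²θ) = 0.0208·137.8·0.92913/0.058597 = 45.451 rad/s.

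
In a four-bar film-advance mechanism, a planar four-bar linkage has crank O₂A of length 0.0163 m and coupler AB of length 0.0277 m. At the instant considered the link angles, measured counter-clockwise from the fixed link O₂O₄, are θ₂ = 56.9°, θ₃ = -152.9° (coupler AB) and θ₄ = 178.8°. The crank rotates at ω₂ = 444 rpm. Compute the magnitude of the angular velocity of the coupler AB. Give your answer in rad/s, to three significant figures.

49.0

ω₂ = 46.5 rad/s (from 444 rpm).
Differentiating the loop-closure r₂e^{iθ₂}+r₃e^{iθ₃}=r₁+r₄e^{iθ₄} gives r₂ω₂e^{iθ₂}+r₃ω₃e^{iθ₃}=r₄ω₄e^{iθ₄}.
Eliminating the other unknown: ω₃ = r₂ω₂ sin(θ₄−θ₂) / [r₃ sin(θ₃−θ₄)].
Numerator sine = +0.84897; denominator sine = +0.47409.
Result = 0.0163·46.5·(+0.84897) / (0.0277·(+0.47409)) = +48.995 rad/s; magnitude 48.995 rad/s.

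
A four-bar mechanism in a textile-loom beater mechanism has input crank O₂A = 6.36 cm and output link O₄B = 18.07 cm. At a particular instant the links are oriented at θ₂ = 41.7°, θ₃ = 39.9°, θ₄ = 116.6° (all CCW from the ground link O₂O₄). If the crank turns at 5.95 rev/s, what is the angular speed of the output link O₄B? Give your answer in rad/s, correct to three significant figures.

0.425

ω₂ = 37.38 rad/s (from 5.95 rev/s).
Differentiating the loop-closure r₂e^{iθ₂}+r₃e^{iθ₃}=r₁+r₄e^{iθ₄} gives r₂ω₂e^{iθ₂}+r₃ω₃e^{iθ₃}=r₄ω₄e^{iθ₄}.
Eliminating the other unknown: ω₄ = r₂ω₂ sin(θ₂−θ₃) / [r₄ sin(θ₄−θ₃)].
Numerator sine = +0.03141; denominator sine = +0.97318.
Result = 0.0636·37.38·(+0.03141) / (0.1807·(+0.97318)) = +0.4247 rad/s; magnitude 0.4247 rad/s.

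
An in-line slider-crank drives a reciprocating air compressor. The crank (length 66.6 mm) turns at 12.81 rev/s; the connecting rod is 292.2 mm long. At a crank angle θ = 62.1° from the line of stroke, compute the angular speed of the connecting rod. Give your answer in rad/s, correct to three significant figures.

8.76

ω = 80.49 rad/s (converted from 12.81 rev/s).
The rod makes angle φ with the slider axis where L sinφ = r sinθ; differentiating, L cosφ·φ̇ = r ω cosθ.
L cosφ = √(L² − r² sin²θ) = 0.28621 m.
|ω_rod| = r ω |cosθ| / √(L² − r² sin²θ) = 0.0666·80.49·0.46793/0.28621 = 8.7639 rad/s.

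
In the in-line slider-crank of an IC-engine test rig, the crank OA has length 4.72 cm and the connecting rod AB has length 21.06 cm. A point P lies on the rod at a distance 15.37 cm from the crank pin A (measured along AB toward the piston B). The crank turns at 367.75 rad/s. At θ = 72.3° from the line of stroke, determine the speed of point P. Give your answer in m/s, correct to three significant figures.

ω = 367.8 rad/s.  Crank-pin speed |V_A| = rω = 17.358 m/s, perpendicular to OA.
Rod angle: sinφ = −(r/L) sinθ ⇒ φ = -12.328°; ω_rod = −rω cosθ/√(L²−r²sin²θ) = -25.65 rad/s.
V_P = V_A + ω_rod × AP, with AP = 0.1537 m along the rod.
Components: V_Px = −rω sinθ − a·ω_rod·sinφ = -17.378 m/s;  V_Py = rω cosθ + a·ω_rod·cosφ = +1.4258 m/s.
|V_P| = √(V_Px² + V_Py²) = 17.436 m/s.

17.4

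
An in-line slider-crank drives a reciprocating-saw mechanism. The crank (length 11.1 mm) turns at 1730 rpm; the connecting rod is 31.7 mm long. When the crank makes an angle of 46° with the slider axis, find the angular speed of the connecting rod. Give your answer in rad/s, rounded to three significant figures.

ω = 181.2 rad/s (converted from 1730 rpm).
The rod makes angle φ with the slider axis where L sinφ = r sinθ; differentiating, L cosφ·φ̇ = r ω cosθ.
L cosφ = √(L² − r² sin²θ) = 0.030678 m.
|ω_rod| = r ω |cosθ| / √(L² − r² sin²θ) = 0.0111·181.2·0.69466/0.030678 = 45.535 rad/s.

45.5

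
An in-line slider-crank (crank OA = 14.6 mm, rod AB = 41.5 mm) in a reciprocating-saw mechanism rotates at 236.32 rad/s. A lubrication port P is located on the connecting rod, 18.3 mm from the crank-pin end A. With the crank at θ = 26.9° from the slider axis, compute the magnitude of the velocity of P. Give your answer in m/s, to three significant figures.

2.48

ω = 236.3 rad/s.  Crank-pin speed |V_A| = rω = 3.4503 m/s, perpendicular to OA.
Rod angle: sinφ = −(r/L) sinθ ⇒ φ = -9.159°; ω_rod = −rω cosθ/√(L²−r²sin²θ) = -75.101 rad/s.
V_P = V_A + ω_rod × AP, with AP = 0.0183 m along the rod.
Components: V_Px = −rω sinθ − a·ω_rod·sinφ = -1.7798 m/s;  V_Py = rω cosθ + a·ω_rod·cosφ = +1.7201 m/s.
|V_P| = √(V_Px² + V_Py²) = 2.4752 m/s.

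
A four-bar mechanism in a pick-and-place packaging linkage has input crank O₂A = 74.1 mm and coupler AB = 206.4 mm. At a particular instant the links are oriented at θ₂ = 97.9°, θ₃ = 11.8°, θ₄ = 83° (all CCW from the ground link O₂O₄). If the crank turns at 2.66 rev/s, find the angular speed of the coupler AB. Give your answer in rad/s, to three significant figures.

ω₂ = 16.71 rad/s (from 2.66 rev/s).
Differentiating the loop-closure r₂e^{iθ₂}+r₃e^{iθ₃}=r₁+r₄e^{iθ₄} gives r₂ω₂e^{iθ₂}+r₃ω₃e^{iθ₃}=r₄ω₄e^{iθ₄}.
Eliminating the other unknown: ω₃ = r₂ω₂ sin(θ₄−θ₂) / [r₃ sin(θ₃−θ₄)].
Numerator sine = -0.25713; denominator sine = -0.94665.
Result = 0.0741·16.71·(-0.25713) / (0.2064·(-0.94665)) = +1.6298 rad/s; magnitude 1.6298 rad/s.

1.63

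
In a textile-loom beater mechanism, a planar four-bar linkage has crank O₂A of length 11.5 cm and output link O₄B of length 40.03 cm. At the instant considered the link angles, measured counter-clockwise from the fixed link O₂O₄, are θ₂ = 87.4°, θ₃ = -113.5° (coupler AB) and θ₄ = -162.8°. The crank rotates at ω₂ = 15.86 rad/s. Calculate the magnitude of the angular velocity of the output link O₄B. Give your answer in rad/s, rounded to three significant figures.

2.14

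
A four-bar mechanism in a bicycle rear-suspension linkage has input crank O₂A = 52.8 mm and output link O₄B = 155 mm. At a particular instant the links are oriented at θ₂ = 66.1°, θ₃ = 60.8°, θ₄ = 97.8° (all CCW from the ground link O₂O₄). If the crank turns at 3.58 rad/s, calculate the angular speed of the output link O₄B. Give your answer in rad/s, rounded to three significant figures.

ω₂ = 3.58 rad/s
Differentiating the loop-closure r₂e^{iθ₂}+r₃e^{iθ₃}=r₁+r₄e^{iθ₄} gives r₂ω₂e^{iθ₂}+r₃ω₃e^{iθ₃}=r₄ω₄e^{iθ₄}.
Eliminating the other unknown: ω₄ = r₂ω₂ sin(θ₂−θ₃) / [r₄ sin(θ₄−θ₃)].
Numerator sine = +0.09237; denominator sine = +0.60182.
Result = 0.0528·3.58·(+0.09237) / (0.155·(+0.60182)) = +0.18718 rad/s; magnitude 0.18718 rad/s.

0.187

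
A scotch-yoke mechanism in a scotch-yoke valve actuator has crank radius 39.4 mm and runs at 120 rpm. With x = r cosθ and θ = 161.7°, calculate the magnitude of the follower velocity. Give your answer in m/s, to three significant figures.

0.155

ω = 12.57 rad/s (from 120 rpm).
x = r cosθ ⇒ ẋ = −rω sinθ.
|v| = rω|sinθ| = 0.0394·12.57·|sin 161.7°| = 0.15546 m/s.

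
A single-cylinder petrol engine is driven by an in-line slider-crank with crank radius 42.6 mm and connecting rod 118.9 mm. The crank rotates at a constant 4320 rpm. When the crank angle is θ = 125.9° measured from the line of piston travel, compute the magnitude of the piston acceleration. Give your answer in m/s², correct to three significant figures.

6030

ω = 2π·4320/60 = 452.4 rad/s
x(θ) = r cosθ + √(L² − r² sin²θ); with ω constant, a = ω²·d²x/dθ².
d²x/dθ² = −r cosθ − r²(cos2θ)/√u − r⁴ sin²2θ/(4u^{3/2}),  u = L² − r² sin²θ = 0.0129464 m².
Substituting r = 0.0426 m, L = 0.1189 m, θ = 125.9°: d²x/dθ² = +0.029457 m.
a = ω²·d²x/dθ² = (452.4)²·(+0.029457) = +6028.5 m/s²;  |a| = 6028.5 m/s².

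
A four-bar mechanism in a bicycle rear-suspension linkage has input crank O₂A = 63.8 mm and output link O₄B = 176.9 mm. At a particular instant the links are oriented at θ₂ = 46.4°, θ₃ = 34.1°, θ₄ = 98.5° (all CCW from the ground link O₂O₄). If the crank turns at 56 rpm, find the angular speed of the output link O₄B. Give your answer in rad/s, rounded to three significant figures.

ω₂ = 5.864 rad/s (from 56 rpm).
Differentiating the loop-closure r₂e^{iθ₂}+r₃e^{iθ₃}=r₁+r₄e^{iθ₄} gives r₂ω₂e^{iθ₂}+r₃ω₃e^{iθ₃}=r₄ω₄e^{iθ₄}.
Eliminating the other unknown: ω₄ = r₂ω₂ sin(θ₂−θ₃) / [r₄ sin(θ₄−θ₃)].
Numerator sine = +0.21303; denominator sine = +0.90183.
Result = 0.0638·5.864·(+0.21303) / (0.1769·(+0.90183)) = +0.4996 rad/s; magnitude 0.4996 rad/s.

0.500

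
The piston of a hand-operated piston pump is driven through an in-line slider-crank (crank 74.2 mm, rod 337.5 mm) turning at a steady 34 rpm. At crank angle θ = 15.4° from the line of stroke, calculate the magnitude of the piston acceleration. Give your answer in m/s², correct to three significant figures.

1.09

ω = 2π·34/60 = 3.56 rad/s
x(θ) = r cosθ + √(L² − r² sin²θ); with ω constant, a = ω²·d²x/dθ².
d²x/dθ² = −r cosθ − r²(cos2θ)/√u − r⁴ sin²2θ/(4u^{3/2}),  u = L² − r² sin²θ = 0.113518 m².
Substituting r = 0.0742 m, L = 0.3375 m, θ = 15.4°: d²x/dθ² = -0.085624 m.
a = ω²·d²x/dθ² = (3.56)²·(-0.085624) = -1.0855 m/s²;  |a| = 1.0855 m/s².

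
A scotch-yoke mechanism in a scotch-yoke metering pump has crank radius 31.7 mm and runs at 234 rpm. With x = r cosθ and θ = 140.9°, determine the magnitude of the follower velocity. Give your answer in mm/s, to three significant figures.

490

ω = 24.5 rad/s (from 234 rpm).
x = r cosθ ⇒ ẋ = −rω sinθ.
|v| = rω|sinθ| = 0.0317·24.5·|sin 140.9°| = 0.4899 m/s = 489.9 mm/s.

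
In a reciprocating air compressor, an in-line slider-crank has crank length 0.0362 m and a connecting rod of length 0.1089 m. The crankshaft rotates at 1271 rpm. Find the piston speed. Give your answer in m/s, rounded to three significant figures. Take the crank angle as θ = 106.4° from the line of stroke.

4.16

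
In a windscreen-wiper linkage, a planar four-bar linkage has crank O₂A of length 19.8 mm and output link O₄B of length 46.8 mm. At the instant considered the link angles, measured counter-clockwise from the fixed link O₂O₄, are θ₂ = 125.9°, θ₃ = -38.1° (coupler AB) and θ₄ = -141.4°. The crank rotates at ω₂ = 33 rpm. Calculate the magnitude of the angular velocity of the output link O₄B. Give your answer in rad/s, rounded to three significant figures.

0.414

ω₂ = 3.456 rad/s (from 33 rpm).
Differentiating the loop-closure r₂e^{iθ₂}+r₃e^{iθ₃}=r₁+r₄e^{iθ₄} gives r₂ω₂e^{iθ₂}+r₃ω₃e^{iθ₃}=r₄ω₄e^{iθ₄}.
Eliminating the other unknown: ω₄ = r₂ω₂ sin(θ₂−θ₃) / [r₄ sin(θ₄−θ₃)].
Numerator sine = +0.27564; denominator sine = -0.97318.
Result = 0.0198·3.456·(+0.27564) / (0.0468·(-0.97318)) = -0.4141 rad/s; magnitude 0.4141 rad/s.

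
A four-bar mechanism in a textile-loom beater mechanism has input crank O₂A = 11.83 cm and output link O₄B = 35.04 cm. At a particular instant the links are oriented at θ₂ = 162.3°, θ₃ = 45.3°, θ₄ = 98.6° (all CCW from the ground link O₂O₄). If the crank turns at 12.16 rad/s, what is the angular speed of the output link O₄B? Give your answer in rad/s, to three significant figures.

4.56

ω₂ = 12.16 rad/s
Differentiating the loop-closure r₂e^{iθ₂}+r₃e^{iθ₃}=r₁+r₄e^{iθ₄} gives r₂ω₂e^{iθ₂}+r₃ω₃e^{iθ₃}=r₄ω₄e^{iθ₄}.
Eliminating the other unknown: ω₄ = r₂ω₂ sin(θ₂−θ₃) / [r₄ sin(θ₄−θ₃)].
Numerator sine = +0.89101; denominator sine = +0.80178.
Result = 0.1183·12.16·(+0.89101) / (0.3504·(+0.80178)) = +4.5623 rad/s; magnitude 4.5623 rad/s.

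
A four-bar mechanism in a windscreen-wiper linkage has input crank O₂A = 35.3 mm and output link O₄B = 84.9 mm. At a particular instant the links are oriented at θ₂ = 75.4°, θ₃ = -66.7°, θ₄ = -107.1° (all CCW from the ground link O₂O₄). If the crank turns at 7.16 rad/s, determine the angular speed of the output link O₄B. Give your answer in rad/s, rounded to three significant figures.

2.82

ω₂ = 7.16 rad/s
Differentiating the loop-closure r₂e^{iθ₂}+r₃e^{iθ₃}=r₁+r₄e^{iθ₄} gives r₂ω₂e^{iθ₂}+r₃ω₃e^{iθ₃}=r₄ω₄e^{iθ₄}.
Eliminating the other unknown: ω₄ = r₂ω₂ sin(θ₂−θ₃) / [r₄ sin(θ₄−θ₃)].
Numerator sine = +0.61429; denominator sine = -0.64812.
Result = 0.0353·7.16·(+0.61429) / (0.0849·(-0.64812)) = -2.8216 rad/s; magnitude 2.8216 rad/s.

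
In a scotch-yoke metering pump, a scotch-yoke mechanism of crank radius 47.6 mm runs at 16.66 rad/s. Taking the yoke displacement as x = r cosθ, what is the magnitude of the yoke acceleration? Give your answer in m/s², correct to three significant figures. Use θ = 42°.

9.82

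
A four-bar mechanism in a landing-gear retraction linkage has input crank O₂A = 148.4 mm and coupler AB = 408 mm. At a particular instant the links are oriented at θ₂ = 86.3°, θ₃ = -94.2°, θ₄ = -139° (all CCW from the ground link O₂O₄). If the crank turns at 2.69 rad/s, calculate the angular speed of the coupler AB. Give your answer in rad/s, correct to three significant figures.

0.987

ω₂ = 2.69 rad/s
Differentiating the loop-closure r₂e^{iθ₂}+r₃e^{iθ₃}=r₁+r₄e^{iθ₄} gives r₂ω₂e^{iθ₂}+r₃ω₃e^{iθ₃}=r₄ω₄e^{iθ₄}.
Eliminating the other unknown: ω₃ = r₂ω₂ sin(θ₄−θ₂) / [r₃ sin(θ₃−θ₄)].
Numerator sine = +0.71080; denominator sine = +0.70463.
Result = 0.1484·2.69·(+0.71080) / (0.408·(+0.70463)) = +0.98698 rad/s; magnitude 0.98698 rad/s.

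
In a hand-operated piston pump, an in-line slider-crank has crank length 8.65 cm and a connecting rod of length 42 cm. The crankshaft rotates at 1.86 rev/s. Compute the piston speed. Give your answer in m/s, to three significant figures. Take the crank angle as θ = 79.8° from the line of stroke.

ω = 2π·1.86 = 11.69 rad/s
For an in-line slider-crank, x = r cosθ + √(L² − r² sin²θ), so v = −rω sinθ·[1 + r cosθ/√(L² − r² sin²θ)].
With r = 0.0865 m, L = 0.42 m, θ = 79.8°: √(L² − r² sin²θ) = 0.41128 m.
v = −0.0865·11.69·0.98420·[1 + 0.0865·0.17708/0.41128] = -1.032 m/s.
|v| = 1.032 m/s.

1.03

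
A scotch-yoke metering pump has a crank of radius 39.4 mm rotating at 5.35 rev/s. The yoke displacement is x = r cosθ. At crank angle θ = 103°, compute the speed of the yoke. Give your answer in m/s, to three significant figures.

1.29

ω = 33.62 rad/s (from 5.35 rev/s).
x = r cosθ ⇒ ẋ = −rω sinθ.
|v| = rω|sinθ| = 0.0394·33.62·|sin 103°| = 1.2905 m/s.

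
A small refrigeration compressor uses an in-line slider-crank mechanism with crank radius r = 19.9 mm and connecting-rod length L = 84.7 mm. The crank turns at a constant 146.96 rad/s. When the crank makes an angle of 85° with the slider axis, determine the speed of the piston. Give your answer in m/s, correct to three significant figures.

ω = 147 rad/s
For an in-line slider-crank, x = r cosθ + √(L² − r² sin²θ), so v = −rω sinθ·[1 + r cosθ/√(L² − r² sin²θ)].
With r = 0.0199 m, L = 0.0847 m, θ = 85°: √(L² − r² sin²θ) = 0.082347 m.
v = −0.0199·147·0.99619·[1 + 0.0199·0.08716/0.082347] = -2.9747 m/s.
|v| = 2.9747 m/s.

2.97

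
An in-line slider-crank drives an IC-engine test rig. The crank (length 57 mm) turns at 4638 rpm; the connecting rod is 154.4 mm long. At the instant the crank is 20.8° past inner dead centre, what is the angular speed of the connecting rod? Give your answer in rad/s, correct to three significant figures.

169

ω = 485.7 rad/s (converted from 4638 rpm).
The rod makes angle φ with the slider axis where L sinφ = r sinθ; differentiating, L cosφ·φ̇ = r ω cosθ.
L cosφ = √(L² − r² sin²θ) = 0.15307 m.
|ω_rod| = r ω |cosθ| / √(L² − r² sin²θ) = 0.057·485.7·0.93483/0.15307 = 169.08 rad/s.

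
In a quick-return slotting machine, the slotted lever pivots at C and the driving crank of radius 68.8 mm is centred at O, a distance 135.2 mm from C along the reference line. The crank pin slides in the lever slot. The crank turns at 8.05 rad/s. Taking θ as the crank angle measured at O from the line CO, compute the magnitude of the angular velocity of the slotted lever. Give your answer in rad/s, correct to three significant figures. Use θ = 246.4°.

0.522

ω = 8.05 rad/s
Crank pin A relative to C: A = (d + r cosθ, r sinθ); lever angle φ = atan2(r sinθ, d + r cosθ).
Differentiating tanφ: φ̇ = rω(d cosθ + r)/(d² + r² + 2dr cosθ).
d² + r² + 2dr cosθ = |CA|² = 0.0155646 m²;  d cosθ + r = +0.014673 m.
|ω_lever| = |0.0688·8.05·+0.014673| / 0.0155646 = 0.52211 rad/s.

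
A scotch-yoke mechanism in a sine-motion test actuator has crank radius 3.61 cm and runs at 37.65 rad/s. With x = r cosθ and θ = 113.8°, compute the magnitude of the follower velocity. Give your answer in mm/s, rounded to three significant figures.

1240

ω = 37.65 rad/s
x = r cosθ ⇒ ẋ = −rω sinθ.
|v| = rω|sinθ| = 0.0361·37.65·|sin 113.8°| = 1.2436 m/s = 1243.6 mm/s.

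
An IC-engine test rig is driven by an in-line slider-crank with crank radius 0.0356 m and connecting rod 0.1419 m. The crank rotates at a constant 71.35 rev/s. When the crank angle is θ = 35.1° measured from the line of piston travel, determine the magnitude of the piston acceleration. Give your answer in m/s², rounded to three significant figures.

ω = 2π·71.3 = 448.3 rad/s
x(θ) = r cosθ + √(L² − r² sin²θ); with ω constant, a = ω²·d²x/dθ².
d²x/dθ² = −r cosθ − r²(cos2θ)/√u − r⁴ sin²2θ/(4u^{3/2}),  u = L² − r² sin²θ = 0.0197166 m².
Substituting r = 0.0356 m, L = 0.1419 m, θ = 35.1°: d²x/dθ² = -0.032312 m.
a = ω²·d²x/dθ² = (448.3)²·(-0.032312) = -6494 m/s²;  |a| = 6494 m/s².

6490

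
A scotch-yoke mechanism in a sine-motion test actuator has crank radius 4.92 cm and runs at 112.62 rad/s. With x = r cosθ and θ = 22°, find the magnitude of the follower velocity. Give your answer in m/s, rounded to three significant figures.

2.08

ω = 112.6 rad/s
x = r cosθ ⇒ ẋ = −rω sinθ.
|v| = rω|sinθ| = 0.0492·112.6·|sin 22°| = 2.0757 m/s.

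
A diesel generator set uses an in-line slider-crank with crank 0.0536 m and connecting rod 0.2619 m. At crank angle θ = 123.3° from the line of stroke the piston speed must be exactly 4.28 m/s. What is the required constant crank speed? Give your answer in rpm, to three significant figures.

For an in-line slider-crank, |v_piston| = rω|sinθ|·[1 + r cosθ/√(L² − r² sin²θ)].
With r = 0.0536 m, L = 0.2619 m, θ = 123.3°: the bracketed kinematic factor |dx/dθ| = 0.03969 m.
ω = v/|dx/dθ| = 4.28/0.03969 = 107.84 rad/s.
N = 60ω/(2π) = 1029.7 rpm.

1030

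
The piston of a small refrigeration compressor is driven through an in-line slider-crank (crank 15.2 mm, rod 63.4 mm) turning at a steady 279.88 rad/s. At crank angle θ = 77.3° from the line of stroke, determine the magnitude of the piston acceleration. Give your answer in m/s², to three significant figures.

2.64

ω = 279.9 rad/s
x(θ) = r cosθ + √(L² − r² sin²θ); with ω constant, a = ω²·d²x/dθ².
d²x/dθ² = −r cosθ − r²(cos2θ)/√u − r⁴ sin²2θ/(4u^{3/2}),  u = L² − r² sin²θ = 0.00379969 m².
Substituting r = 0.0152 m, L = 0.0634 m, θ = 77.3°: d²x/dθ² = +3.3662e-05 m.
a = ω²·d²x/dθ² = (279.9)²·(+3.3662e-05) = +2.6369 m/s²;  |a| = 2.6369 m/s².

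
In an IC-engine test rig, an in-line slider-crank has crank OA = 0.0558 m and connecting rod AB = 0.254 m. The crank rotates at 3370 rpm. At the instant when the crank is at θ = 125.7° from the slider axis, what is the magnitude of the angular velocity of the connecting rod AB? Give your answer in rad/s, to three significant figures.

46.0

ω = 352.9 rad/s (converted from 3370 rpm).
The rod makes angle φ with the slider axis where L sinφ = r sinθ; differentiating, L cosφ·φ̇ = r ω cosθ.
L cosφ = √(L² − r² sin²θ) = 0.24993 m.
|ω_rod| = r ω |cosθ| / √(L² − r² sin²θ) = 0.0558·352.9·0.58354/0.24993 = 45.978 rad/s.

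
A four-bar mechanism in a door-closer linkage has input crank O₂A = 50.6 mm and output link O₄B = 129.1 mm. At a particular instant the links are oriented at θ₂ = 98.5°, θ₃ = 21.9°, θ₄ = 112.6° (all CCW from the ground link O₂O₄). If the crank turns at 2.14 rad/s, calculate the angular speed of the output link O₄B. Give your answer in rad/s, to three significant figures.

0.816

ω₂ = 2.14 rad/s
Differentiating the loop-closure r₂e^{iθ₂}+r₃e^{iθ₃}=r₁+r₄e^{iθ₄} gives r₂ω₂e^{iθ₂}+r₃ω₃e^{iθ₃}=r₄ω₄e^{iθ₄}.
Eliminating the other unknown: ω₄ = r₂ω₂ sin(θ₂−θ₃) / [r₄ sin(θ₄−θ₃)].
Numerator sine = +0.97278; denominator sine = +0.99993.
Result = 0.0506·2.14·(+0.97278) / (0.1291·(+0.99993)) = +0.81599 rad/s; magnitude 0.81599 rad/s.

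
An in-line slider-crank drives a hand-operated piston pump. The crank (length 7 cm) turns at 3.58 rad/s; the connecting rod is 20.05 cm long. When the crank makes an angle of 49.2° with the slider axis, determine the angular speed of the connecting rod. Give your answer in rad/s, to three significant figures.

ω = 3.58 rad/s
The rod makes angle φ with the slider axis where L sinφ = r sinθ; differentiating, L cosφ·φ̇ = r ω cosθ.
L cosφ = √(L² − r² sin²θ) = 0.19337 m.
|ω_rod| = r ω |cosθ| / √(L² − r² sin²θ) = 0.07·3.58·0.65342/0.19337 = 0.8468 rad/s.

0.847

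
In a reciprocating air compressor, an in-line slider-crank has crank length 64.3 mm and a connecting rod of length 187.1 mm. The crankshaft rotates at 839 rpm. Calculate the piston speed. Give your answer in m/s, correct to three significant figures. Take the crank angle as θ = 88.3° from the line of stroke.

ω = 2π·839/60 = 87.86 rad/s
For an in-line slider-crank, x = r cosθ + √(L² − r² sin²θ), so v = −rω sinθ·[1 + r cosθ/√(L² − r² sin²θ)].
With r = 0.0643 m, L = 0.1871 m, θ = 88.3°: √(L² − r² sin²θ) = 0.17571 m.
v = −0.0643·87.86·0.99956·[1 + 0.0643·0.02967/0.17571] = -5.7082 m/s.
|v| = 5.7082 m/s.

5.71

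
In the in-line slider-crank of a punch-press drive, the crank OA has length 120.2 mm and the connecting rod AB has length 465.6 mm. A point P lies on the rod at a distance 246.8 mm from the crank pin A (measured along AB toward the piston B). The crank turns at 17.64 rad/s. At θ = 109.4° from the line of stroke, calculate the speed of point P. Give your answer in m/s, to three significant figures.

ω = 17.64 rad/s.  Crank-pin speed |V_A| = rω = 2.1203 m/s, perpendicular to OA.
Rod angle: sinφ = −(r/L) sinθ ⇒ φ = -14.093°; ω_rod = −rω cosθ/√(L²−r²sin²θ) = +1.5596 rad/s.
V_P = V_A + ω_rod × AP, with AP = 0.2468 m along the rod.
Components: V_Px = −rω sinθ − a·ω_rod·sinφ = -1.9062 m/s;  V_Py = rω cosθ + a·ω_rod·cosφ = -0.33097 m/s.
|V_P| = √(V_Px² + V_Py²) = 1.9347 m/s.

1.93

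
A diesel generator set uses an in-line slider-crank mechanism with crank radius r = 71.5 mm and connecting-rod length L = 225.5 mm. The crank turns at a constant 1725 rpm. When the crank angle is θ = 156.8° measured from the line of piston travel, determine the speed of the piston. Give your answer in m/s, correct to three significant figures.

3.59

ω = 2π·1725/60 = 180.6 rad/s
For an in-line slider-crank, x = r cosθ + √(L² − r² sin²θ), so v = −rω sinθ·[1 + r cosθ/√(L² − r² sin²θ)].
With r = 0.0715 m, L = 0.2255 m, θ = 156.8°: √(L² − r² sin²θ) = 0.22373 m.
v = −0.0715·180.6·0.39394·[1 + 0.0715·-0.91914/0.22373] = -3.5936 m/s.
|v| = 3.5936 m/s.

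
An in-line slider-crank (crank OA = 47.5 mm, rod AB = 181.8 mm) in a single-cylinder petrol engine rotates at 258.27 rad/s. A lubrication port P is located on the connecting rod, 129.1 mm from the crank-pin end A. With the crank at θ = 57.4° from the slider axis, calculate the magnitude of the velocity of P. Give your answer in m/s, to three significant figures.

ω = 258.3 rad/s.  Crank-pin speed |V_A| = rω = 12.268 m/s, perpendicular to OA.
Rod angle: sinφ = −(r/L) sinθ ⇒ φ = -12.716°; ω_rod = −rω cosθ/√(L²−r²sin²θ) = -37.27 rad/s.
V_P = V_A + ω_rod × AP, with AP = 0.1291 m along the rod.
Components: V_Px = −rω sinθ − a·ω_rod·sinφ = -11.394 m/s;  V_Py = rω cosθ + a·ω_rod·cosφ = +1.916 m/s.
|V_P| = √(V_Px² + V_Py²) = 11.554 m/s.

11.6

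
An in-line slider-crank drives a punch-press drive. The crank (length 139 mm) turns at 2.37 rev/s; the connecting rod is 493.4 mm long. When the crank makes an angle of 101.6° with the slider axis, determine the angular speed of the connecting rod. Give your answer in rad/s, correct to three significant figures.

ω = 14.89 rad/s (converted from 2.37 rev/s).
The rod makes angle φ with the slider axis where L sinφ = r sinθ; differentiating, L cosφ·φ̇ = r ω cosθ.
L cosφ = √(L² − r² sin²θ) = 0.47424 m.
|ω_rod| = r ω |cosθ| / √(L² − r² sin²θ) = 0.139·14.89·0.20108/0.47424 = 0.87763 rad/s.

0.878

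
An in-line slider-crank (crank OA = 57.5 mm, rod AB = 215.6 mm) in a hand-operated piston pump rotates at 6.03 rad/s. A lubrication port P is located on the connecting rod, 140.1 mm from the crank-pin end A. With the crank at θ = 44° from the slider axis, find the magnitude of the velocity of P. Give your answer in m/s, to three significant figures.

ω = 6.03 rad/s.  Crank-pin speed |V_A| = rω = 0.34673 m/s, perpendicular to OA.
Rod angle: sinφ = −(r/L) sinθ ⇒ φ = -10.677°; ω_rod = −rω cosθ/√(L²−r²sin²θ) = -1.1772 rad/s.
V_P = V_A + ω_rod × AP, with AP = 0.1401 m along the rod.
Components: V_Px = −rω sinθ − a·ω_rod·sinφ = -0.27141 m/s;  V_Py = rω cosθ + a·ω_rod·cosφ = +0.087341 m/s.
|V_P| = √(V_Px² + V_Py²) = 0.28512 m/s.

0.285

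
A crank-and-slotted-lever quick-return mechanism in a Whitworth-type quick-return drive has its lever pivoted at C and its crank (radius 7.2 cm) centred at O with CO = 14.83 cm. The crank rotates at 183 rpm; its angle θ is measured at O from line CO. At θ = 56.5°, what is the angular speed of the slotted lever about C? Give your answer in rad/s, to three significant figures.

ω = 19.16 rad/s (from 183 rpm).
Crank pin A relative to C: A = (d + r cosθ, r sinθ); lever angle φ = atan2(r sinθ, d + r cosθ).
Differentiating tanφ: φ̇ = rω(d cosθ + r)/(d² + r² + 2dr cosθ).
d² + r² + 2dr cosθ = |CA|² = 0.0389636 m²;  d cosθ + r = +0.15385 m.
|ω_lever| = |0.072·19.16·+0.15385| / 0.0389636 = 5.4482 rad/s.

5.45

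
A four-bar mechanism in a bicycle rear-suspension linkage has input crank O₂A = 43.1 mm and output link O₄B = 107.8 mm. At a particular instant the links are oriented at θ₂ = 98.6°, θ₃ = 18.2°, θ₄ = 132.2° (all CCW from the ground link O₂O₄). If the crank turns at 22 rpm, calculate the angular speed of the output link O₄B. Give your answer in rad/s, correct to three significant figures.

0.994

ω₂ = 2.304 rad/s (from 22 rpm).
Differentiating the loop-closure r₂e^{iθ₂}+r₃e^{iθ₃}=r₁+r₄e^{iθ₄} gives r₂ω₂e^{iθ₂}+r₃ω₃e^{iθ₃}=r₄ω₄e^{iθ₄}.
Eliminating the other unknown: ω₄ = r₂ω₂ sin(θ₂−θ₃) / [r₄ sin(θ₄−θ₃)].
Numerator sine = +0.98600; denominator sine = +0.91355.
Result = 0.0431·2.304·(+0.98600) / (0.1078·(+0.91355)) = +0.99416 rad/s; magnitude 0.99416 rad/s.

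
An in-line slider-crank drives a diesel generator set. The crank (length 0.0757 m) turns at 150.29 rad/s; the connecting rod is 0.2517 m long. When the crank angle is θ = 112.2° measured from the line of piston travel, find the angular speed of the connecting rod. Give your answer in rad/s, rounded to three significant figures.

ω = 150.3 rad/s
The rod makes angle φ with the slider axis where L sinφ = r sinθ; differentiating, L cosφ·φ̇ = r ω cosθ.
L cosφ = √(L² − r² sin²θ) = 0.24174 m.
|ω_rod| = r ω |cosθ| / √(L² − r² sin²θ) = 0.0757·150.3·0.37784/0.24174 = 17.782 rad/s.

17.8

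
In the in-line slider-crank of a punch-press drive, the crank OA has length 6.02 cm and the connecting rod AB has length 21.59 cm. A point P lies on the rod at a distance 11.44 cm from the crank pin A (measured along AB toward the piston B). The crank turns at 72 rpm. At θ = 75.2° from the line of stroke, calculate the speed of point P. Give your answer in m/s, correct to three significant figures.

ω = 7.54 rad/s.  Crank-pin speed |V_A| = rω = 0.4539 m/s, perpendicular to OA.
Rod angle: sinφ = −(r/L) sinθ ⇒ φ = -15.639°; ω_rod = −rω cosθ/√(L²−r²sin²θ) = -0.55768 rad/s.
V_P = V_A + ω_rod × AP, with AP = 0.1144 m along the rod.
Components: V_Px = −rω sinθ − a·ω_rod·sinφ = -0.45604 m/s;  V_Py = rω cosθ + a·ω_rod·cosφ = +0.054509 m/s.
|V_P| = √(V_Px² + V_Py²) = 0.45928 m/s.

0.459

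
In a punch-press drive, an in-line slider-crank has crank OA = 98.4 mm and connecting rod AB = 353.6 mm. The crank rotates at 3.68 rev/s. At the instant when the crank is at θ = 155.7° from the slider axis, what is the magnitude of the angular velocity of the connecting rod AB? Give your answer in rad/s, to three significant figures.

ω = 23.12 rad/s (converted from 3.68 rev/s).
The rod makes angle φ with the slider axis where L sinφ = r sinθ; differentiating, L cosφ·φ̇ = r ω cosθ.
L cosφ = √(L² − r² sin²θ) = 0.35127 m.
|ω_rod| = r ω |cosθ| / √(L² − r² sin²θ) = 0.0984·23.12·0.91140/0.35127 = 5.9032 rad/s.

5.90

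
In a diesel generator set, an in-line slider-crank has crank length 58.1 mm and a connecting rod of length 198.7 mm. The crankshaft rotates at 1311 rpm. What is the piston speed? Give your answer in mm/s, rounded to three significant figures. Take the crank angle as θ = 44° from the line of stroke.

6730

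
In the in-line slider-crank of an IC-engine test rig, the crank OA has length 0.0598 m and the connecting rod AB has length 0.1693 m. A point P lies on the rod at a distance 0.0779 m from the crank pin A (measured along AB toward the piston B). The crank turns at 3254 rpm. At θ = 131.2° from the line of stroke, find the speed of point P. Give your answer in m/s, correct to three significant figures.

15.4

ω = 340.8 rad/s.  Crank-pin speed |V_A| = rω = 20.377 m/s, perpendicular to OA.
Rod angle: sinφ = −(r/L) sinθ ⇒ φ = -15.413°; ω_rod = −rω cosθ/√(L²−r²sin²θ) = +82.239 rad/s.
V_P = V_A + ω_rod × AP, with AP = 0.0779 m along the rod.
Components: V_Px = −rω sinθ − a·ω_rod·sinφ = -13.63 m/s;  V_Py = rω cosθ + a·ω_rod·cosφ = -7.2463 m/s.
|V_P| = √(V_Px² + V_Py²) = 15.436 m/s.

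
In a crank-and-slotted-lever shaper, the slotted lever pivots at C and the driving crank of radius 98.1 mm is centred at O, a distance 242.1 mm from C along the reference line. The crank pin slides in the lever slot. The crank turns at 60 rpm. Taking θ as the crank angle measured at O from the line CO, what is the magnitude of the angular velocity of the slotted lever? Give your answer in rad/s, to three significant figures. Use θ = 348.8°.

ω = 6.283 rad/s (from 60 rpm).
Crank pin A relative to C: A = (d + r cosθ, r sinθ); lever angle φ = atan2(r sinθ, d + r cosθ).
Differentiating tanφ: φ̇ = rω(d cosθ + r)/(d² + r² + 2dr cosθ).
d² + r² + 2dr cosθ = |CA|² = 0.114831 m²;  d cosθ + r = +0.33559 m.
|ω_lever| = |0.0981·6.283·+0.33559| / 0.114831 = 1.8013 rad/s.

1.80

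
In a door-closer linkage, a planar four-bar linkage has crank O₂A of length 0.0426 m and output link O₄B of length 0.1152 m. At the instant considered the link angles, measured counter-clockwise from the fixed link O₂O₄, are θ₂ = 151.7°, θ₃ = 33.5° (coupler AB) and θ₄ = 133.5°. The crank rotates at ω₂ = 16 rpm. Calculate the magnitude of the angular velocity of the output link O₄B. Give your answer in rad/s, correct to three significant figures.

0.554

ω₂ = 1.676 rad/s (from 16 rpm).
Differentiating the loop-closure r₂e^{iθ₂}+r₃e^{iθ₃}=r₁+r₄e^{iθ₄} gives r₂ω₂e^{iθ₂}+r₃ω₃e^{iθ₃}=r₄ω₄e^{iθ₄}.
Eliminating the other unknown: ω₄ = r₂ω₂ sin(θ₂−θ₃) / [r₄ sin(θ₄−θ₃)].
Numerator sine = +0.88130; denominator sine = +0.98481.
Result = 0.0426·1.676·(+0.88130) / (0.1152·(+0.98481)) = +0.55447 rad/s; magnitude 0.55447 rad/s.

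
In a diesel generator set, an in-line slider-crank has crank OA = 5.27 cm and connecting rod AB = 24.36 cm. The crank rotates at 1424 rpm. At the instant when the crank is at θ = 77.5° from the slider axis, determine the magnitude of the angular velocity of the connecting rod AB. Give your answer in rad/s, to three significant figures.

ω = 149.1 rad/s (converted from 1424 rpm).
The rod makes angle φ with the slider axis where L sinφ = r sinθ; differentiating, L cosφ·φ̇ = r ω cosθ.
L cosφ = √(L² − r² sin²θ) = 0.2381 m.
|ω_rod| = r ω |cosθ| / √(L² − r² sin²θ) = 0.0527·149.1·0.21644/0.2381 = 7.1436 rad/s.

7.14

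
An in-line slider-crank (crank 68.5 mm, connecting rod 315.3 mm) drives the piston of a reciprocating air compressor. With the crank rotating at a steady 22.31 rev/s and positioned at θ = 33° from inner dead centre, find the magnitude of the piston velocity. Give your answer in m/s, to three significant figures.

6.19

ω = 2π·22.3 = 140.2 rad/s
For an in-line slider-crank, x = r cosθ + √(L² − r² sin²θ), so v = −rω sinθ·[1 + r cosθ/√(L² − r² sin²θ)].
With r = 0.0685 m, L = 0.3153 m, θ = 33°: √(L² − r² sin²θ) = 0.31309 m.
v = −0.0685·140.2·0.54464·[1 + 0.0685·0.83867/0.31309] = -6.1893 m/s.
|v| = 6.1893 m/s.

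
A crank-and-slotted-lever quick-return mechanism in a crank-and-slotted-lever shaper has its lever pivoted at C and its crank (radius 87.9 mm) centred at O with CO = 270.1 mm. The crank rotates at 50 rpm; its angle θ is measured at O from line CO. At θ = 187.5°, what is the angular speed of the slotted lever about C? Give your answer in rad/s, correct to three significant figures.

2.46

ω = 5.236 rad/s (from 50 rpm).
Crank pin A relative to C: A = (d + r cosθ, r sinθ); lever angle φ = atan2(r sinθ, d + r cosθ).
Differentiating tanφ: φ̇ = rω(d cosθ + r)/(d² + r² + 2dr cosθ).
d² + r² + 2dr cosθ = |CA|² = 0.0336031 m²;  d cosθ + r = -0.17989 m.
|ω_lever| = |0.0879·5.236·-0.17989| / 0.0336031 = 2.4638 rad/s.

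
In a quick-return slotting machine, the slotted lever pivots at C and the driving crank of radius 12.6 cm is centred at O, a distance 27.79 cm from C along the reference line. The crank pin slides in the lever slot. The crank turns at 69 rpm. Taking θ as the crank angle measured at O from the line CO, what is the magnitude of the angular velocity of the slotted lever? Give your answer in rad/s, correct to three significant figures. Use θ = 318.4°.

2.09

ω = 7.226 rad/s (from 69 rpm).
Crank pin A relative to C: A = (d + r cosθ, r sinθ); lever angle φ = atan2(r sinθ, d + r cosθ).
Differentiating tanφ: φ̇ = rω(d cosθ + r)/(d² + r² + 2dr cosθ).
d² + r² + 2dr cosθ = |CA|² = 0.145473 m²;  d cosθ + r = +0.33381 m.
|ω_lever| = |0.126·7.226·+0.33381| / 0.145473 = 2.0891 rad/s.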